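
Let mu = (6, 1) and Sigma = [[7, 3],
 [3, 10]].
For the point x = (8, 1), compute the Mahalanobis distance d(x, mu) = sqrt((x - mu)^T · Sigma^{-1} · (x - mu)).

Step 1 — centre the observation: (x - mu) = (2, 0).

Step 2 — invert Sigma. det(Sigma) = 7·10 - (3)² = 61.
  Sigma^{-1} = (1/det) · [[d, -b], [-b, a]] = [[0.1639, -0.0492],
 [-0.0492, 0.1148]].

Step 3 — form the quadratic (x - mu)^T · Sigma^{-1} · (x - mu):
  Sigma^{-1} · (x - mu) = (0.3279, -0.0984).
  (x - mu)^T · [Sigma^{-1} · (x - mu)] = (2)·(0.3279) + (0)·(-0.0984) = 0.6557.

Step 4 — take square root: d = √(0.6557) ≈ 0.8098.

d(x, mu) = √(0.6557) ≈ 0.8098


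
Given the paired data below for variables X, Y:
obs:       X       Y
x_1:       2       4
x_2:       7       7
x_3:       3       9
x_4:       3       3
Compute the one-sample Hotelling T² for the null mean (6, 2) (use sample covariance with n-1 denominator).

Step 1 — sample mean vector:
  mean(X) = (2 + 7 + 3 + 3) / 4 = 15/4 = 3.75
  mean(Y) = (4 + 7 + 9 + 3) / 4 = 23/4 = 5.75
  x̄ = (3.75, 5.75),  deviation x̄ - mu_0 = (3.75, 5.75) - (6, 2) = (-2.25, 3.75).

Step 2 — sample covariance matrix, S[i,j] = (1/(n-1)) · Σ_k (x_{k,i} - mean_i) · (x_{k,j} - mean_j), divisor n-1 = 3:
  S[X,X] = ((-1.75)·(-1.75) + (3.25)·(3.25) + (-0.75)·(-0.75) + (-0.75)·(-0.75)) / 3 = 14.75/3 = 4.9167
  S[X,Y] = ((-1.75)·(-1.75) + (3.25)·(1.25) + (-0.75)·(3.25) + (-0.75)·(-2.75)) / 3 = 6.75/3 = 2.25
  S[Y,Y] = ((-1.75)·(-1.75) + (1.25)·(1.25) + (3.25)·(3.25) + (-2.75)·(-2.75)) / 3 = 22.75/3 = 7.5833
  S = [[4.9167, 2.25],
 [2.25, 7.5833]].

Step 3 — invert S. det(S) = 4.9167·7.5833 - (2.25)² = 32.2222.
  S^{-1} = (1/det) · [[d, -b], [-b, a]] = [[0.2353, -0.0698],
 [-0.0698, 0.1526]].

Step 4 — quadratic form (x̄ - mu_0)^T · S^{-1} · (x̄ - mu_0):
  S^{-1} · (x̄ - mu_0) = (-0.7914, 0.7293),
  (x̄ - mu_0)^T · [...] = (-2.25)·(-0.7914) + (3.75)·(0.7293) = 4.5155.

Step 5 — scale by n: T² = 4 · 4.5155 = 18.0621.

T² ≈ 18.0621


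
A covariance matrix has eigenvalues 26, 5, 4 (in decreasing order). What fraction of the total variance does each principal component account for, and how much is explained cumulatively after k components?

Step 1 — total variance = trace(Sigma) = Σ λ_i = 26 + 5 + 4 = 35.

Step 2 — fraction explained by component i = λ_i / Σ λ:
  PC1: 26/35 = 0.7429
  PC2: 5/35 = 0.1429
  PC3: 4/35 = 0.1143

Step 3 — cumulative fraction after k components = (λ_1 + ... + λ_k) / Σ λ:
  k = 1: 26/35 = 0.7429
  k = 2: (26 + 5)/35 = 31/35 = 0.8857
  k = 3: (26 + 5 + 4)/35 = 35/35 = 1

Summary (fraction, with percent):

explained: PC1 0.7429 (74.29%), PC2 0.1429 (14.29%), PC3 0.1143 (11.43%);  cumulative: 0.7429, 0.8857, 1


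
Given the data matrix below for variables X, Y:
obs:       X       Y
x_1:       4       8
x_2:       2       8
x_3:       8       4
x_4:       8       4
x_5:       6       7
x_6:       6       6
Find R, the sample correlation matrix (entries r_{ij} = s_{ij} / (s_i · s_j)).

Step 1 — column means:
  mean(X) = (4 + 2 + 8 + 8 + 6 + 6) / 6 = 34/6 = 5.6667
  mean(Y) = (8 + 8 + 4 + 4 + 7 + 6) / 6 = 37/6 = 6.1667

Step 2 — sample variances and covariances s[i,j] = (1/(n-1)) · Σ_k (x_{k,i} - mean_i) · (x_{k,j} - mean_j), with n-1 = 5:
  s[X,X] = ((-1.6667)·(-1.6667) + (-3.6667)·(-3.6667) + (2.3333)·(2.3333) + (2.3333)·(2.3333) + (0.3333)·(0.3333) + (0.3333)·(0.3333)) / 5 = 27.3333/5 = 5.4667
  s[X,Y] = ((-1.6667)·(1.8333) + (-3.6667)·(1.8333) + (2.3333)·(-2.1667) + (2.3333)·(-2.1667) + (0.3333)·(0.8333) + (0.3333)·(-0.1667)) / 5 = -19.6667/5 = -3.9333
  s[Y,Y] = ((1.8333)·(1.8333) + (1.8333)·(1.8333) + (-2.1667)·(-2.1667) + (-2.1667)·(-2.1667) + (0.8333)·(0.8333) + (-0.1667)·(-0.1667)) / 5 = 16.8333/5 = 3.3667
  Sample standard deviations s_i = √(s[i,i]):
  s(X) = √(5.4667) = 2.3381
  s(Y) = √(3.3667) = 1.8348

Step 3 — r_{ij} = s_{ij} / (s_i · s_j):
  r[X,X] = 1 (diagonal).
  r[X,Y] = -3.9333 / (2.3381 · 1.8348) = -3.9333 / 4.29 = -0.9169
  r[Y,Y] = 1 (diagonal).

R is symmetric with unit diagonal. Assembling:

R = [[1, -0.9169],
 [-0.9169, 1]]


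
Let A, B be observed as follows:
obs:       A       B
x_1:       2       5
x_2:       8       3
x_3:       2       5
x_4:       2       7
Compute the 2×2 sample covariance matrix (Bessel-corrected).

Step 1 — column means:
  mean(A) = (2 + 8 + 2 + 2) / 4 = 14/4 = 3.5
  mean(B) = (5 + 3 + 5 + 7) / 4 = 20/4 = 5

Step 2 — sample covariance S[i,j] = (1/(n-1)) · Σ_k (x_{k,i} - mean_i) · (x_{k,j} - mean_j), with n-1 = 3.
  S[A,A] = ((-1.5)·(-1.5) + (4.5)·(4.5) + (-1.5)·(-1.5) + (-1.5)·(-1.5)) / 3 = 27/3 = 9
  S[A,B] = ((-1.5)·(0) + (4.5)·(-2) + (-1.5)·(0) + (-1.5)·(2)) / 3 = -12/3 = -4
  S[B,B] = ((0)·(0) + (-2)·(-2) + (0)·(0) + (2)·(2)) / 3 = 8/3 = 2.6667

S is symmetric (S[j,i] = S[i,j]). Assembling:

S = [[9, -4],
 [-4, 2.6667]]


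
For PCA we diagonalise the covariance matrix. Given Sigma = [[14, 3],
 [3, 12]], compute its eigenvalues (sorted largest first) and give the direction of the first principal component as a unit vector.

Step 1 — characteristic polynomial of 2×2 Sigma:
  det(Sigma - λI) = λ² - trace · λ + det = 0.
  trace = 14 + 12 = 26, det = 14·12 - (3)² = 159.
Step 2 — discriminant:
  Δ = trace² - 4·det = 676 - 636 = 40.
Step 3 — eigenvalues:
  λ = (trace ± √Δ)/2 = (26 ± 6.3246)/2,
  λ_1 = 16.1623,  λ_2 = 9.8377.

Step 4 — unit eigenvector for λ_1: solve (Sigma - λ_1 I)v = 0. First row:
  (14 - 16.1623)·v_x + (3)·v_y = 0, i.e. (-2.1623)·v_x + (3)·v_y = 0,
  so v ∝ (b, λ_1 - a) = (3, 2.1623) = u.
  ||u|| = √((3)² + (2.1623)²) = √(13.6754) ≈ 3.698,
  v_1 = u/||u|| ≈ (0.8112, 0.5847) (||v_1|| = 1).

λ_1 = 16.1623,  λ_2 = 9.8377;  v_1 ≈ (0.8112, 0.5847)


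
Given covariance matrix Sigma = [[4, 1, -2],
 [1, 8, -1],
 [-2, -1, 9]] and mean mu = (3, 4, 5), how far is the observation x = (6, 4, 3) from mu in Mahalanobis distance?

Step 1 — centre the observation: (x - mu) = (3, 0, -2).

Step 2 — invert Sigma (cofactor / det for 3×3, or solve directly):
  Sigma^{-1} = [[0.2874, -0.0283, 0.0607],
 [-0.0283, 0.1296, 0.0081],
 [0.0607, 0.0081, 0.1255]].

Step 3 — form the quadratic (x - mu)^T · Sigma^{-1} · (x - mu):
  Sigma^{-1} · (x - mu) = (0.7409, -0.1012, -0.0688).
  (x - mu)^T · [Sigma^{-1} · (x - mu)] = (3)·(0.7409) + (0)·(-0.1012) + (-2)·(-0.0688) = 2.3603.

Step 4 — take square root: d = √(2.3603) ≈ 1.5363.

d(x, mu) = √(2.3603) ≈ 1.5363


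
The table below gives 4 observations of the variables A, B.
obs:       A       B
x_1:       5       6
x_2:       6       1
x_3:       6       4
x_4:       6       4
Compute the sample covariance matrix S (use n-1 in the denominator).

Step 1 — column means:
  mean(A) = (5 + 6 + 6 + 6) / 4 = 23/4 = 5.75
  mean(B) = (6 + 1 + 4 + 4) / 4 = 15/4 = 3.75

Step 2 — sample covariance S[i,j] = (1/(n-1)) · Σ_k (x_{k,i} - mean_i) · (x_{k,j} - mean_j), with n-1 = 3.
  S[A,A] = ((-0.75)·(-0.75) + (0.25)·(0.25) + (0.25)·(0.25) + (0.25)·(0.25)) / 3 = 0.75/3 = 0.25
  S[A,B] = ((-0.75)·(2.25) + (0.25)·(-2.75) + (0.25)·(0.25) + (0.25)·(0.25)) / 3 = -2.25/3 = -0.75
  S[B,B] = ((2.25)·(2.25) + (-2.75)·(-2.75) + (0.25)·(0.25) + (0.25)·(0.25)) / 3 = 12.75/3 = 4.25

S is symmetric (S[j,i] = S[i,j]). Assembling:

S = [[0.25, -0.75],
 [-0.75, 4.25]]


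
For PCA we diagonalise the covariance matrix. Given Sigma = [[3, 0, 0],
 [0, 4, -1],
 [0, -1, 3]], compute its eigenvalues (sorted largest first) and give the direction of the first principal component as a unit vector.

Step 1 — characteristic polynomial p(λ) = det(λI - Sigma) = λ³ - tr·λ² + c_1·λ - det, where tr = trace, c_1 = sum of the principal 2×2 minors, det = det(Sigma):
  tr = 3 + 4 + 3 = 10,
  c_1 = (3·4 - (0)²) + (3·3 - (0)²) + (4·3 - (-1)²) = 12 + 9 + 11 = 32,
  det = 3·(4·3 - (-1)²) - (0)·((0)·3 - (-1)·(0)) + (0)·((0)·(-1) - 4·(0)) = 3·(11) - (0)·(0) + (0)·(0) = 33.
  So p(λ) = λ³ - 10λ² + 32λ - 33.
Step 2 — look for an integer root (rational root theorem: any rational root is an integer divisor of 33). Testing λ = 3:
  p(3) = 27 - 90 + 96 - 33 = 0  ✓
  Dividing out (λ - 3): p(λ) = (λ - 3)(λ² - 7λ + 11).
Step 3 — remaining eigenvalues from the quadratic λ² - 7λ + 11 = 0:
  Δ = 7² - 4·11 = 49 - 44 = 5,  λ = (7 ± √5)/2 = (7 ± 2.2361)/2 ≈ 4.618 or 2.382.
  Sorted: λ_1 = 4.618,  λ_2 = 3,  λ_3 = 2.382  (check: sum = 10 = tr ✓).

Step 4 — unit eigenvector for λ_1 ≈ 4.618: v spans the null space of (Sigma - λ_1 I), whose rows are
  r_1 = (-1.618, 0, 0),  r_2 = (0, -0.618, -1),  r_3 = (0, -1, -1.618).
  v is orthogonal to every row, so take v ∝ r_1 × r_2 = ((0)·(-1) - (0)·(-0.618), (0)·(0) - (-1.618)·(-1), (-1.618)·(-0.618) - (0)·(0)) ≈ (0, -1.618, 1).
  Rescale (multiply by -1 so the first nonzero entry is positive): u = (0, 1.618, -1).
  ||u|| = √((0)² + (1.618)² + (-1)²) = √(3.618) ≈ 1.9021,  v_1 = u/||u|| ≈ (0, 0.8507, -0.5257) (||v_1|| = 1).

λ_1 = 4.618,  λ_2 = 3,  λ_3 = 2.382;  v_1 ≈ (0, 0.8507, -0.5257)


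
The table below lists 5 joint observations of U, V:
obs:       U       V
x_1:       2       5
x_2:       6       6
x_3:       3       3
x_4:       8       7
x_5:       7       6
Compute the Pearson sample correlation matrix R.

Step 1 — column means:
  mean(U) = (2 + 6 + 3 + 8 + 7) / 5 = 26/5 = 5.2
  mean(V) = (5 + 6 + 3 + 7 + 6) / 5 = 27/5 = 5.4

Step 2 — sample variances and covariances s[i,j] = (1/(n-1)) · Σ_k (x_{k,i} - mean_i) · (x_{k,j} - mean_j), with n-1 = 4:
  s[U,U] = ((-3.2)·(-3.2) + (0.8)·(0.8) + (-2.2)·(-2.2) + (2.8)·(2.8) + (1.8)·(1.8)) / 4 = 26.8/4 = 6.7
  s[U,V] = ((-3.2)·(-0.4) + (0.8)·(0.6) + (-2.2)·(-2.4) + (2.8)·(1.6) + (1.8)·(0.6)) / 4 = 12.6/4 = 3.15
  s[V,V] = ((-0.4)·(-0.4) + (0.6)·(0.6) + (-2.4)·(-2.4) + (1.6)·(1.6) + (0.6)·(0.6)) / 4 = 9.2/4 = 2.3
  Sample standard deviations s_i = √(s[i,i]):
  s(U) = √(6.7) = 2.5884
  s(V) = √(2.3) = 1.5166

Step 3 — r_{ij} = s_{ij} / (s_i · s_j):
  r[U,U] = 1 (diagonal).
  r[U,V] = 3.15 / (2.5884 · 1.5166) = 3.15 / 3.9256 = 0.8024
  r[V,V] = 1 (diagonal).

R is symmetric with unit diagonal. Assembling:

R = [[1, 0.8024],
 [0.8024, 1]]


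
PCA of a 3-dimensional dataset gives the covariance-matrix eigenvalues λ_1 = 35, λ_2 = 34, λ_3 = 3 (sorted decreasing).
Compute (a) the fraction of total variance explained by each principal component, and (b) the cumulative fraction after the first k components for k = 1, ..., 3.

Step 1 — total variance = trace(Sigma) = Σ λ_i = 35 + 34 + 3 = 72.

Step 2 — fraction explained by component i = λ_i / Σ λ:
  PC1: 35/72 = 0.4861
  PC2: 34/72 = 0.4722
  PC3: 3/72 = 0.0417

Step 3 — cumulative fraction after k components = (λ_1 + ... + λ_k) / Σ λ:
  k = 1: 35/72 = 0.4861
  k = 2: (35 + 34)/72 = 69/72 = 0.9583
  k = 3: (35 + 34 + 3)/72 = 72/72 = 1

Summary (fraction, with percent):

explained: PC1 0.4861 (48.61%), PC2 0.4722 (47.22%), PC3 0.0417 (4.17%);  cumulative: 0.4861, 0.9583, 1


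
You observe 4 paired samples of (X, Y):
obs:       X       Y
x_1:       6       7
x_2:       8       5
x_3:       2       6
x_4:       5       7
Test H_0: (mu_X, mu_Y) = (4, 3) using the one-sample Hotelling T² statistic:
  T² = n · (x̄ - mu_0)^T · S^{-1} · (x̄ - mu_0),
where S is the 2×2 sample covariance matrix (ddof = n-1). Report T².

Step 1 — sample mean vector:
  mean(X) = (6 + 8 + 2 + 5) / 4 = 21/4 = 5.25
  mean(Y) = (7 + 5 + 6 + 7) / 4 = 25/4 = 6.25
  x̄ = (5.25, 6.25),  deviation x̄ - mu_0 = (5.25, 6.25) - (4, 3) = (1.25, 3.25).

Step 2 — sample covariance matrix, S[i,j] = (1/(n-1)) · Σ_k (x_{k,i} - mean_i) · (x_{k,j} - mean_j), divisor n-1 = 3:
  S[X,X] = ((0.75)·(0.75) + (2.75)·(2.75) + (-3.25)·(-3.25) + (-0.25)·(-0.25)) / 3 = 18.75/3 = 6.25
  S[X,Y] = ((0.75)·(0.75) + (2.75)·(-1.25) + (-3.25)·(-0.25) + (-0.25)·(0.75)) / 3 = -2.25/3 = -0.75
  S[Y,Y] = ((0.75)·(0.75) + (-1.25)·(-1.25) + (-0.25)·(-0.25) + (0.75)·(0.75)) / 3 = 2.75/3 = 0.9167
  S = [[6.25, -0.75],
 [-0.75, 0.9167]].

Step 3 — invert S. det(S) = 6.25·0.9167 - (-0.75)² = 5.1667.
  S^{-1} = (1/det) · [[d, -b], [-b, a]] = [[0.1774, 0.1452],
 [0.1452, 1.2097]].

Step 4 — quadratic form (x̄ - mu_0)^T · S^{-1} · (x̄ - mu_0):
  S^{-1} · (x̄ - mu_0) = (0.6935, 4.1129),
  (x̄ - mu_0)^T · [...] = (1.25)·(0.6935) + (3.25)·(4.1129) = 14.2339.

Step 5 — scale by n: T² = 4 · 14.2339 = 56.9355.

T² ≈ 56.9355


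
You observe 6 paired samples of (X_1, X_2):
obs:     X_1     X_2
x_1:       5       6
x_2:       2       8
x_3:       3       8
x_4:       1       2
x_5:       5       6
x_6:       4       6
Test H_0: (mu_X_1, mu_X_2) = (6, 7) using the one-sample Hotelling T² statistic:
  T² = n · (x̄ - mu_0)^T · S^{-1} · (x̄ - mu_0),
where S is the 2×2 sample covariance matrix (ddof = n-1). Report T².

Step 1 — sample mean vector:
  mean(X_1) = (5 + 2 + 3 + 1 + 5 + 4) / 6 = 20/6 = 3.3333
  mean(X_2) = (6 + 8 + 8 + 2 + 6 + 6) / 6 = 36/6 = 6
  x̄ = (3.3333, 6),  deviation x̄ - mu_0 = (3.3333, 6) - (6, 7) = (-2.6667, -1).

Step 2 — sample covariance matrix, S[i,j] = (1/(n-1)) · Σ_k (x_{k,i} - mean_i) · (x_{k,j} - mean_j), divisor n-1 = 5:
  S[X_1,X_1] = ((1.6667)·(1.6667) + (-1.3333)·(-1.3333) + (-0.3333)·(-0.3333) + (-2.3333)·(-2.3333) + (1.6667)·(1.6667) + (0.6667)·(0.6667)) / 5 = 13.3333/5 = 2.6667
  S[X_1,X_2] = ((1.6667)·(0) + (-1.3333)·(2) + (-0.3333)·(2) + (-2.3333)·(-4) + (1.6667)·(0) + (0.6667)·(0)) / 5 = 6/5 = 1.2
  S[X_2,X_2] = ((0)·(0) + (2)·(2) + (2)·(2) + (-4)·(-4) + (0)·(0) + (0)·(0)) / 5 = 24/5 = 4.8
  S = [[2.6667, 1.2],
 [1.2, 4.8]].

Step 3 — invert S. det(S) = 2.6667·4.8 - (1.2)² = 11.36.
  S^{-1} = (1/det) · [[d, -b], [-b, a]] = [[0.4225, -0.1056],
 [-0.1056, 0.2347]].

Step 4 — quadratic form (x̄ - mu_0)^T · S^{-1} · (x̄ - mu_0):
  S^{-1} · (x̄ - mu_0) = (-1.0211, 0.0469),
  (x̄ - mu_0)^T · [...] = (-2.6667)·(-1.0211) + (-1)·(0.0469) = 2.6761.

Step 5 — scale by n: T² = 6 · 2.6761 = 16.0563.

T² ≈ 16.0563


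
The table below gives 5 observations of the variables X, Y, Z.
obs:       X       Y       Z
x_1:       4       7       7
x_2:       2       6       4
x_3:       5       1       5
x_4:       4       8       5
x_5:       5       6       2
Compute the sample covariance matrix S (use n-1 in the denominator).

Step 1 — column means:
  mean(X) = (4 + 2 + 5 + 4 + 5) / 5 = 20/5 = 4
  mean(Y) = (7 + 6 + 1 + 8 + 6) / 5 = 28/5 = 5.6
  mean(Z) = (7 + 4 + 5 + 5 + 2) / 5 = 23/5 = 4.6

Step 2 — sample covariance S[i,j] = (1/(n-1)) · Σ_k (x_{k,i} - mean_i) · (x_{k,j} - mean_j), with n-1 = 4.
  S[X,X] = ((0)·(0) + (-2)·(-2) + (1)·(1) + (0)·(0) + (1)·(1)) / 4 = 6/4 = 1.5
  S[X,Y] = ((0)·(1.4) + (-2)·(0.4) + (1)·(-4.6) + (0)·(2.4) + (1)·(0.4)) / 4 = -5/4 = -1.25
  S[X,Z] = ((0)·(2.4) + (-2)·(-0.6) + (1)·(0.4) + (0)·(0.4) + (1)·(-2.6)) / 4 = -1/4 = -0.25
  S[Y,Y] = ((1.4)·(1.4) + (0.4)·(0.4) + (-4.6)·(-4.6) + (2.4)·(2.4) + (0.4)·(0.4)) / 4 = 29.2/4 = 7.3
  S[Y,Z] = ((1.4)·(2.4) + (0.4)·(-0.6) + (-4.6)·(0.4) + (2.4)·(0.4) + (0.4)·(-2.6)) / 4 = 1.2/4 = 0.3
  S[Z,Z] = ((2.4)·(2.4) + (-0.6)·(-0.6) + (0.4)·(0.4) + (0.4)·(0.4) + (-2.6)·(-2.6)) / 4 = 13.2/4 = 3.3

S is symmetric (S[j,i] = S[i,j]). Assembling:

S = [[1.5, -1.25, -0.25],
 [-1.25, 7.3, 0.3],
 [-0.25, 0.3, 3.3]]


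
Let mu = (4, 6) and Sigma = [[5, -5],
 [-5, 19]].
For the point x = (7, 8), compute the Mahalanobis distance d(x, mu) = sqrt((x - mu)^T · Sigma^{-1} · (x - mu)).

Step 1 — centre the observation: (x - mu) = (3, 2).

Step 2 — invert Sigma. det(Sigma) = 5·19 - (-5)² = 70.
  Sigma^{-1} = (1/det) · [[d, -b], [-b, a]] = [[0.2714, 0.0714],
 [0.0714, 0.0714]].

Step 3 — form the quadratic (x - mu)^T · Sigma^{-1} · (x - mu):
  Sigma^{-1} · (x - mu) = (0.9571, 0.3571).
  (x - mu)^T · [Sigma^{-1} · (x - mu)] = (3)·(0.9571) + (2)·(0.3571) = 3.5857.

Step 4 — take square root: d = √(3.5857) ≈ 1.8936.

d(x, mu) = √(3.5857) ≈ 1.8936


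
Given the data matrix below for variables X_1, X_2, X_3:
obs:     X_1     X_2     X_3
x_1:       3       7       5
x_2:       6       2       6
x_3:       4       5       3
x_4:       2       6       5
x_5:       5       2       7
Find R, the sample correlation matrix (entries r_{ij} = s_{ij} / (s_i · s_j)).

Step 1 — column means:
  mean(X_1) = (3 + 6 + 4 + 2 + 5) / 5 = 20/5 = 4
  mean(X_2) = (7 + 2 + 5 + 6 + 2) / 5 = 22/5 = 4.4
  mean(X_3) = (5 + 6 + 3 + 5 + 7) / 5 = 26/5 = 5.2

Step 2 — sample variances and covariances s[i,j] = (1/(n-1)) · Σ_k (x_{k,i} - mean_i) · (x_{k,j} - mean_j), with n-1 = 4:
  s[X_1,X_1] = ((-1)·(-1) + (2)·(2) + (0)·(0) + (-2)·(-2) + (1)·(1)) / 4 = 10/4 = 2.5
  s[X_1,X_2] = ((-1)·(2.6) + (2)·(-2.4) + (0)·(0.6) + (-2)·(1.6) + (1)·(-2.4)) / 4 = -13/4 = -3.25
  s[X_1,X_3] = ((-1)·(-0.2) + (2)·(0.8) + (0)·(-2.2) + (-2)·(-0.2) + (1)·(1.8)) / 4 = 4/4 = 1
  s[X_2,X_2] = ((2.6)·(2.6) + (-2.4)·(-2.4) + (0.6)·(0.6) + (1.6)·(1.6) + (-2.4)·(-2.4)) / 4 = 21.2/4 = 5.3
  s[X_2,X_3] = ((2.6)·(-0.2) + (-2.4)·(0.8) + (0.6)·(-2.2) + (1.6)·(-0.2) + (-2.4)·(1.8)) / 4 = -8.4/4 = -2.1
  s[X_3,X_3] = ((-0.2)·(-0.2) + (0.8)·(0.8) + (-2.2)·(-2.2) + (-0.2)·(-0.2) + (1.8)·(1.8)) / 4 = 8.8/4 = 2.2
  Sample standard deviations s_i = √(s[i,i]):
  s(X_1) = √(2.5) = 1.5811
  s(X_2) = √(5.3) = 2.3022
  s(X_3) = √(2.2) = 1.4832

Step 3 — r_{ij} = s_{ij} / (s_i · s_j):
  r[X_1,X_1] = 1 (diagonal).
  r[X_1,X_2] = -3.25 / (1.5811 · 2.3022) = -3.25 / 3.6401 = -0.8928
  r[X_1,X_3] = 1 / (1.5811 · 1.4832) = 1 / 2.3452 = 0.4264
  r[X_2,X_2] = 1 (diagonal).
  r[X_2,X_3] = -2.1 / (2.3022 · 1.4832) = -2.1 / 3.4147 = -0.615
  r[X_3,X_3] = 1 (diagonal).

R is symmetric with unit diagonal. Assembling:

R = [[1, -0.8928, 0.4264],
 [-0.8928, 1, -0.615],
 [0.4264, -0.615, 1]]


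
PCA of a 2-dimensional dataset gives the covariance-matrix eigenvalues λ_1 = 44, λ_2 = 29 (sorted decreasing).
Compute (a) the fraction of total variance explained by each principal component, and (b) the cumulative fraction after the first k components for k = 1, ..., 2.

Step 1 — total variance = trace(Sigma) = Σ λ_i = 44 + 29 = 73.

Step 2 — fraction explained by component i = λ_i / Σ λ:
  PC1: 44/73 = 0.6027
  PC2: 29/73 = 0.3973

Step 3 — cumulative fraction after k components = (λ_1 + ... + λ_k) / Σ λ:
  k = 1: 44/73 = 0.6027
  k = 2: (44 + 29)/73 = 73/73 = 1

Summary (fraction, with percent):

explained: PC1 0.6027 (60.27%), PC2 0.3973 (39.73%);  cumulative: 0.6027, 1


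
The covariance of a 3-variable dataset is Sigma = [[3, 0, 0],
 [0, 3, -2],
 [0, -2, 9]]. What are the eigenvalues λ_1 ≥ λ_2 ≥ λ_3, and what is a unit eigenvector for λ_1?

Step 1 — characteristic polynomial p(λ) = det(λI - Sigma) = λ³ - tr·λ² + c_1·λ - det, where tr = trace, c_1 = sum of the principal 2×2 minors, det = det(Sigma):
  tr = 3 + 3 + 9 = 15,
  c_1 = (3·3 - (0)²) + (3·9 - (0)²) + (3·9 - (-2)²) = 9 + 27 + 23 = 59,
  det = 3·(3·9 - (-2)²) - (0)·((0)·9 - (-2)·(0)) + (0)·((0)·(-2) - 3·(0)) = 3·(23) - (0)·(0) + (0)·(0) = 69.
  So p(λ) = λ³ - 15λ² + 59λ - 69.
Step 2 — look for an integer root (rational root theorem: any rational root is an integer divisor of 69). Testing λ = 3:
  p(3) = 27 - 135 + 177 - 69 = 0  ✓
  Dividing out (λ - 3): p(λ) = (λ - 3)(λ² - 12λ + 23).
Step 3 — remaining eigenvalues from the quadratic λ² - 12λ + 23 = 0:
  Δ = 12² - 4·23 = 144 - 92 = 52,  λ = (12 ± √52)/2 = (12 ± 7.2111)/2 ≈ 9.6056 or 2.3944.
  Sorted: λ_1 = 9.6056,  λ_2 = 3,  λ_3 = 2.3944  (check: sum = 15 = tr ✓).

Step 4 — unit eigenvector for λ_1 ≈ 9.6056: v spans the null space of (Sigma - λ_1 I), whose rows are
  r_1 = (-6.6056, 0, 0),  r_2 = (0, -6.6056, -2),  r_3 = (0, -2, -0.6056).
  v is orthogonal to every row, so take v ∝ r_1 × r_2 = ((0)·(-2) - (0)·(-6.6056), (0)·(0) - (-6.6056)·(-2), (-6.6056)·(-6.6056) - (0)·(0)) ≈ (0, -13.2111, 43.6333).
  Rescale (multiply by -1 so the first nonzero entry is positive): u = (0, 13.2111, -43.6333).
  ||u|| = √((0)² + (13.2111)² + (-43.6333)²) = √(2078.3988) ≈ 45.5895,  v_1 = u/||u|| ≈ (0, 0.2898, -0.9571) (||v_1|| = 1).

λ_1 = 9.6056,  λ_2 = 3,  λ_3 = 2.3944;  v_1 ≈ (0, 0.2898, -0.9571)


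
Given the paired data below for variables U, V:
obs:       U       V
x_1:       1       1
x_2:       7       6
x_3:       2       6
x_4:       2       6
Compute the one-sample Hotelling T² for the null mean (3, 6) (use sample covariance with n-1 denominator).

Step 1 — sample mean vector:
  mean(U) = (1 + 7 + 2 + 2) / 4 = 12/4 = 3
  mean(V) = (1 + 6 + 6 + 6) / 4 = 19/4 = 4.75
  x̄ = (3, 4.75),  deviation x̄ - mu_0 = (3, 4.75) - (3, 6) = (0, -1.25).

Step 2 — sample covariance matrix, S[i,j] = (1/(n-1)) · Σ_k (x_{k,i} - mean_i) · (x_{k,j} - mean_j), divisor n-1 = 3:
  S[U,U] = ((-2)·(-2) + (4)·(4) + (-1)·(-1) + (-1)·(-1)) / 3 = 22/3 = 7.3333
  S[U,V] = ((-2)·(-3.75) + (4)·(1.25) + (-1)·(1.25) + (-1)·(1.25)) / 3 = 10/3 = 3.3333
  S[V,V] = ((-3.75)·(-3.75) + (1.25)·(1.25) + (1.25)·(1.25) + (1.25)·(1.25)) / 3 = 18.75/3 = 6.25
  S = [[7.3333, 3.3333],
 [3.3333, 6.25]].

Step 3 — invert S. det(S) = 7.3333·6.25 - (3.3333)² = 34.7222.
  S^{-1} = (1/det) · [[d, -b], [-b, a]] = [[0.18, -0.096],
 [-0.096, 0.2112]].

Step 4 — quadratic form (x̄ - mu_0)^T · S^{-1} · (x̄ - mu_0):
  S^{-1} · (x̄ - mu_0) = (0.12, -0.264),
  (x̄ - mu_0)^T · [...] = (0)·(0.12) + (-1.25)·(-0.264) = 0.33.

Step 5 — scale by n: T² = 4 · 0.33 = 1.32.

T² ≈ 1.32


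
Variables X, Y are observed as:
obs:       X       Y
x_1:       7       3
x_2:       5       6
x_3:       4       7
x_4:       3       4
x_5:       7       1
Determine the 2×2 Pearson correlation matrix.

Step 1 — column means:
  mean(X) = (7 + 5 + 4 + 3 + 7) / 5 = 26/5 = 5.2
  mean(Y) = (3 + 6 + 7 + 4 + 1) / 5 = 21/5 = 4.2

Step 2 — sample variances and covariances s[i,j] = (1/(n-1)) · Σ_k (x_{k,i} - mean_i) · (x_{k,j} - mean_j), with n-1 = 4:
  s[X,X] = ((1.8)·(1.8) + (-0.2)·(-0.2) + (-1.2)·(-1.2) + (-2.2)·(-2.2) + (1.8)·(1.8)) / 4 = 12.8/4 = 3.2
  s[X,Y] = ((1.8)·(-1.2) + (-0.2)·(1.8) + (-1.2)·(2.8) + (-2.2)·(-0.2) + (1.8)·(-3.2)) / 4 = -11.2/4 = -2.8
  s[Y,Y] = ((-1.2)·(-1.2) + (1.8)·(1.8) + (2.8)·(2.8) + (-0.2)·(-0.2) + (-3.2)·(-3.2)) / 4 = 22.8/4 = 5.7
  Sample standard deviations s_i = √(s[i,i]):
  s(X) = √(3.2) = 1.7889
  s(Y) = √(5.7) = 2.3875

Step 3 — r_{ij} = s_{ij} / (s_i · s_j):
  r[X,X] = 1 (diagonal).
  r[X,Y] = -2.8 / (1.7889 · 2.3875) = -2.8 / 4.2708 = -0.6556
  r[Y,Y] = 1 (diagonal).

R is symmetric with unit diagonal. Assembling:

R = [[1, -0.6556],
 [-0.6556, 1]]


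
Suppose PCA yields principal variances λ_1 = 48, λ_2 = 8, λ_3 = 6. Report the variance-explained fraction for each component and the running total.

Step 1 — total variance = trace(Sigma) = Σ λ_i = 48 + 8 + 6 = 62.

Step 2 — fraction explained by component i = λ_i / Σ λ:
  PC1: 48/62 = 0.7742
  PC2: 8/62 = 0.129
  PC3: 6/62 = 0.0968

Step 3 — cumulative fraction after k components = (λ_1 + ... + λ_k) / Σ λ:
  k = 1: 48/62 = 0.7742
  k = 2: (48 + 8)/62 = 56/62 = 0.9032
  k = 3: (48 + 8 + 6)/62 = 62/62 = 1

Summary (fraction, with percent):

explained: PC1 0.7742 (77.42%), PC2 0.129 (12.9%), PC3 0.0968 (9.68%);  cumulative: 0.7742, 0.9032, 1


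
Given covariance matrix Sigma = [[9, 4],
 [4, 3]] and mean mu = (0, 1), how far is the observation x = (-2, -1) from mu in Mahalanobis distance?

Step 1 — centre the observation: (x - mu) = (-2, -2).

Step 2 — invert Sigma. det(Sigma) = 9·3 - (4)² = 11.
  Sigma^{-1} = (1/det) · [[d, -b], [-b, a]] = [[0.2727, -0.3636],
 [-0.3636, 0.8182]].

Step 3 — form the quadratic (x - mu)^T · Sigma^{-1} · (x - mu):
  Sigma^{-1} · (x - mu) = (0.1818, -0.9091).
  (x - mu)^T · [Sigma^{-1} · (x - mu)] = (-2)·(0.1818) + (-2)·(-0.9091) = 1.4545.

Step 4 — take square root: d = √(1.4545) ≈ 1.206.

d(x, mu) = √(1.4545) ≈ 1.206


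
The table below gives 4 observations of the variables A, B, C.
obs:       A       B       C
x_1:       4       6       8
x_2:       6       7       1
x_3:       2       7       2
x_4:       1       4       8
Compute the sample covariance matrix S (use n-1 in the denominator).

Step 1 — column means:
  mean(A) = (4 + 6 + 2 + 1) / 4 = 13/4 = 3.25
  mean(B) = (6 + 7 + 7 + 4) / 4 = 24/4 = 6
  mean(C) = (8 + 1 + 2 + 8) / 4 = 19/4 = 4.75

Step 2 — sample covariance S[i,j] = (1/(n-1)) · Σ_k (x_{k,i} - mean_i) · (x_{k,j} - mean_j), with n-1 = 3.
  S[A,A] = ((0.75)·(0.75) + (2.75)·(2.75) + (-1.25)·(-1.25) + (-2.25)·(-2.25)) / 3 = 14.75/3 = 4.9167
  S[A,B] = ((0.75)·(0) + (2.75)·(1) + (-1.25)·(1) + (-2.25)·(-2)) / 3 = 6/3 = 2
  S[A,C] = ((0.75)·(3.25) + (2.75)·(-3.75) + (-1.25)·(-2.75) + (-2.25)·(3.25)) / 3 = -11.75/3 = -3.9167
  S[B,B] = ((0)·(0) + (1)·(1) + (1)·(1) + (-2)·(-2)) / 3 = 6/3 = 2
  S[B,C] = ((0)·(3.25) + (1)·(-3.75) + (1)·(-2.75) + (-2)·(3.25)) / 3 = -13/3 = -4.3333
  S[C,C] = ((3.25)·(3.25) + (-3.75)·(-3.75) + (-2.75)·(-2.75) + (3.25)·(3.25)) / 3 = 42.75/3 = 14.25

S is symmetric (S[j,i] = S[i,j]). Assembling:

S = [[4.9167, 2, -3.9167],
 [2, 2, -4.3333],
 [-3.9167, -4.3333, 14.25]]


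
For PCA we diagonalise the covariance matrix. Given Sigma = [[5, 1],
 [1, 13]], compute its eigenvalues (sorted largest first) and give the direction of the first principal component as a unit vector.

Step 1 — characteristic polynomial of 2×2 Sigma:
  det(Sigma - λI) = λ² - trace · λ + det = 0.
  trace = 5 + 13 = 18, det = 5·13 - (1)² = 64.
Step 2 — discriminant:
  Δ = trace² - 4·det = 324 - 256 = 68.
Step 3 — eigenvalues:
  λ = (trace ± √Δ)/2 = (18 ± 8.2462)/2,
  λ_1 = 13.1231,  λ_2 = 4.8769.

Step 4 — unit eigenvector for λ_1: solve (Sigma - λ_1 I)v = 0. First row:
  (5 - 13.1231)·v_x + (1)·v_y = 0, i.e. (-8.1231)·v_x + (1)·v_y = 0,
  so v ∝ (b, λ_1 - a) = (1, 8.1231) = u.
  ||u|| = √((1)² + (8.1231)²) = √(66.9848) ≈ 8.1844,
  v_1 = u/||u|| ≈ (0.1222, 0.9925) (||v_1|| = 1).

λ_1 = 13.1231,  λ_2 = 4.8769;  v_1 ≈ (0.1222, 0.9925)


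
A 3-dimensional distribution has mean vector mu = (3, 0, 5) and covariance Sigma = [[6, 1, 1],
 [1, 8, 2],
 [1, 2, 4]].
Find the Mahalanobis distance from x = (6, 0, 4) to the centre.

Step 1 — centre the observation: (x - mu) = (3, 0, -1).

Step 2 — invert Sigma (cofactor / det for 3×3, or solve directly):
  Sigma^{-1} = [[0.175, -0.0125, -0.0375],
 [-0.0125, 0.1438, -0.0688],
 [-0.0375, -0.0688, 0.2938]].

Step 3 — form the quadratic (x - mu)^T · Sigma^{-1} · (x - mu):
  Sigma^{-1} · (x - mu) = (0.5625, 0.0313, -0.4062).
  (x - mu)^T · [Sigma^{-1} · (x - mu)] = (3)·(0.5625) + (0)·(0.0313) + (-1)·(-0.4062) = 2.0937.

Step 4 — take square root: d = √(2.0937) ≈ 1.447.

d(x, mu) = √(2.0937) ≈ 1.447


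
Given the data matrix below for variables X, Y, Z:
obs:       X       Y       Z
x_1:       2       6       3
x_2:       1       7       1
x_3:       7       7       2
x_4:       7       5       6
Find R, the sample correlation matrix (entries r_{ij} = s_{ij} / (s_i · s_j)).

Step 1 — column means:
  mean(X) = (2 + 1 + 7 + 7) / 4 = 17/4 = 4.25
  mean(Y) = (6 + 7 + 7 + 5) / 4 = 25/4 = 6.25
  mean(Z) = (3 + 1 + 2 + 6) / 4 = 12/4 = 3

Step 2 — sample variances and covariances s[i,j] = (1/(n-1)) · Σ_k (x_{k,i} - mean_i) · (x_{k,j} - mean_j), with n-1 = 3:
  s[X,X] = ((-2.25)·(-2.25) + (-3.25)·(-3.25) + (2.75)·(2.75) + (2.75)·(2.75)) / 3 = 30.75/3 = 10.25
  s[X,Y] = ((-2.25)·(-0.25) + (-3.25)·(0.75) + (2.75)·(0.75) + (2.75)·(-1.25)) / 3 = -3.25/3 = -1.0833
  s[X,Z] = ((-2.25)·(0) + (-3.25)·(-2) + (2.75)·(-1) + (2.75)·(3)) / 3 = 12/3 = 4
  s[Y,Y] = ((-0.25)·(-0.25) + (0.75)·(0.75) + (0.75)·(0.75) + (-1.25)·(-1.25)) / 3 = 2.75/3 = 0.9167
  s[Y,Z] = ((-0.25)·(0) + (0.75)·(-2) + (0.75)·(-1) + (-1.25)·(3)) / 3 = -6/3 = -2
  s[Z,Z] = ((0)·(0) + (-2)·(-2) + (-1)·(-1) + (3)·(3)) / 3 = 14/3 = 4.6667
  Sample standard deviations s_i = √(s[i,i]):
  s(X) = √(10.25) = 3.2016
  s(Y) = √(0.9167) = 0.9574
  s(Z) = √(4.6667) = 2.1602

Step 3 — r_{ij} = s_{ij} / (s_i · s_j):
  r[X,X] = 1 (diagonal).
  r[X,Y] = -1.0833 / (3.2016 · 0.9574) = -1.0833 / 3.0653 = -0.3534
  r[X,Z] = 4 / (3.2016 · 2.1602) = 4 / 6.9162 = 0.5784
  r[Y,Y] = 1 (diagonal).
  r[Y,Z] = -2 / (0.9574 · 2.1602) = -2 / 2.0683 = -0.967
  r[Z,Z] = 1 (diagonal).

R is symmetric with unit diagonal. Assembling:

R = [[1, -0.3534, 0.5784],
 [-0.3534, 1, -0.967],
 [0.5784, -0.967, 1]]


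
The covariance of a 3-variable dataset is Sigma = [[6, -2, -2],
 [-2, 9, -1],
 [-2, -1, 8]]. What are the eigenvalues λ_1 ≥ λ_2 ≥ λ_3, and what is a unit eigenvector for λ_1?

Step 1 — characteristic polynomial p(λ) = det(λI - Sigma) = λ³ - tr·λ² + c_1·λ - det, where tr = trace, c_1 = sum of the principal 2×2 minors, det = det(Sigma):
  tr = 6 + 9 + 8 = 23,
  c_1 = (6·9 - (-2)²) + (6·8 - (-2)²) + (9·8 - (-1)²) = 50 + 44 + 71 = 165,
  det = 6·(9·8 - (-1)²) - (-2)·((-2)·8 - (-1)·(-2)) + (-2)·((-2)·(-1) - 9·(-2)) = 6·(71) - (-2)·(-18) + (-2)·(20) = 350.
  So p(λ) = λ³ - 23λ² + 165λ - 350.
Step 2 — look for an integer root (rational root theorem: any rational root is an integer divisor of 350). Testing λ = 10:
  p(10) = 1000 - 2300 + 1650 - 350 = 0  ✓
  Dividing out (λ - 10): p(λ) = (λ - 10)(λ² - 13λ + 35).
Step 3 — remaining eigenvalues from the quadratic λ² - 13λ + 35 = 0:
  Δ = 13² - 4·35 = 169 - 140 = 29,  λ = (13 ± √29)/2 = (13 ± 5.3852)/2 ≈ 9.1926 or 3.8074.
  Sorted: λ_1 = 10,  λ_2 = 9.1926,  λ_3 = 3.8074  (check: sum = 23 = tr ✓).

Step 4 — unit eigenvector for λ_1 = 10: v spans the null space of (Sigma - λ_1 I), whose rows are
  r_1 = (-4, -2, -2),  r_2 = (-2, -1, -1),  r_3 = (-2, -1, -2).
  v is orthogonal to every row, so take v ∝ r_1 × r_3 = ((-2)·(-2) - (-2)·(-1), (-2)·(-2) - (-4)·(-2), (-4)·(-1) - (-2)·(-2)) = (2, -4, 0).
  Rescale (divide by 2): u = (1, -2, 0).
  ||u|| = √((1)² + (-2)² + (0)²) = √(5) ≈ 2.2361,  v_1 = u/||u|| ≈ (0.4472, -0.8944, 0) (||v_1|| = 1).

λ_1 = 10,  λ_2 = 9.1926,  λ_3 = 3.8074;  v_1 ≈ (0.4472, -0.8944, 0)


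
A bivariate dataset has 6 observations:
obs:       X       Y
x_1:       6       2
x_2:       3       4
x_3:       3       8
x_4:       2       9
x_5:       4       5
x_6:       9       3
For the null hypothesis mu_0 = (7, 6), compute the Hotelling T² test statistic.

Step 1 — sample mean vector:
  mean(X) = (6 + 3 + 3 + 2 + 4 + 9) / 6 = 27/6 = 4.5
  mean(Y) = (2 + 4 + 8 + 9 + 5 + 3) / 6 = 31/6 = 5.1667
  x̄ = (4.5, 5.1667),  deviation x̄ - mu_0 = (4.5, 5.1667) - (7, 6) = (-2.5, -0.8333).

Step 2 — sample covariance matrix, S[i,j] = (1/(n-1)) · Σ_k (x_{k,i} - mean_i) · (x_{k,j} - mean_j), divisor n-1 = 5:
  S[X,X] = ((1.5)·(1.5) + (-1.5)·(-1.5) + (-1.5)·(-1.5) + (-2.5)·(-2.5) + (-0.5)·(-0.5) + (4.5)·(4.5)) / 5 = 33.5/5 = 6.7
  S[X,Y] = ((1.5)·(-3.1667) + (-1.5)·(-1.1667) + (-1.5)·(2.8333) + (-2.5)·(3.8333) + (-0.5)·(-0.1667) + (4.5)·(-2.1667)) / 5 = -26.5/5 = -5.3
  S[Y,Y] = ((-3.1667)·(-3.1667) + (-1.1667)·(-1.1667) + (2.8333)·(2.8333) + (3.8333)·(3.8333) + (-0.1667)·(-0.1667) + (-2.1667)·(-2.1667)) / 5 = 38.8333/5 = 7.7667
  S = [[6.7, -5.3],
 [-5.3, 7.7667]].

Step 3 — invert S. det(S) = 6.7·7.7667 - (-5.3)² = 23.9467.
  S^{-1} = (1/det) · [[d, -b], [-b, a]] = [[0.3243, 0.2213],
 [0.2213, 0.2798]].

Step 4 — quadratic form (x̄ - mu_0)^T · S^{-1} · (x̄ - mu_0):
  S^{-1} · (x̄ - mu_0) = (-0.9953, -0.7865),
  (x̄ - mu_0)^T · [...] = (-2.5)·(-0.9953) + (-0.8333)·(-0.7865) = 3.1436.

Step 5 — scale by n: T² = 6 · 3.1436 = 18.8614.

T² ≈ 18.8614


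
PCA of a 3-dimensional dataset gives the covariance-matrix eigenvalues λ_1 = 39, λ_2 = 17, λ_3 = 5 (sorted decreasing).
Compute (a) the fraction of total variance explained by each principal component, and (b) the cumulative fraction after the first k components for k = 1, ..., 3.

Step 1 — total variance = trace(Sigma) = Σ λ_i = 39 + 17 + 5 = 61.

Step 2 — fraction explained by component i = λ_i / Σ λ:
  PC1: 39/61 = 0.6393
  PC2: 17/61 = 0.2787
  PC3: 5/61 = 0.082

Step 3 — cumulative fraction after k components = (λ_1 + ... + λ_k) / Σ λ:
  k = 1: 39/61 = 0.6393
  k = 2: (39 + 17)/61 = 56/61 = 0.918
  k = 3: (39 + 17 + 5)/61 = 61/61 = 1

Summary (fraction, with percent):

explained: PC1 0.6393 (63.93%), PC2 0.2787 (27.87%), PC3 0.082 (8.2%);  cumulative: 0.6393, 0.918, 1


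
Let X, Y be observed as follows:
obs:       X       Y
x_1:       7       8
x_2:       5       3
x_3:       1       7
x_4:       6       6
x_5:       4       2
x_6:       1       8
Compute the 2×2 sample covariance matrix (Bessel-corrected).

Step 1 — column means:
  mean(X) = (7 + 5 + 1 + 6 + 4 + 1) / 6 = 24/6 = 4
  mean(Y) = (8 + 3 + 7 + 6 + 2 + 8) / 6 = 34/6 = 5.6667

Step 2 — sample covariance S[i,j] = (1/(n-1)) · Σ_k (x_{k,i} - mean_i) · (x_{k,j} - mean_j), with n-1 = 5.
  S[X,X] = ((3)·(3) + (1)·(1) + (-3)·(-3) + (2)·(2) + (0)·(0) + (-3)·(-3)) / 5 = 32/5 = 6.4
  S[X,Y] = ((3)·(2.3333) + (1)·(-2.6667) + (-3)·(1.3333) + (2)·(0.3333) + (0)·(-3.6667) + (-3)·(2.3333)) / 5 = -6/5 = -1.2
  S[Y,Y] = ((2.3333)·(2.3333) + (-2.6667)·(-2.6667) + (1.3333)·(1.3333) + (0.3333)·(0.3333) + (-3.6667)·(-3.6667) + (2.3333)·(2.3333)) / 5 = 33.3333/5 = 6.6667

S is symmetric (S[j,i] = S[i,j]). Assembling:

S = [[6.4, -1.2],
 [-1.2, 6.6667]]


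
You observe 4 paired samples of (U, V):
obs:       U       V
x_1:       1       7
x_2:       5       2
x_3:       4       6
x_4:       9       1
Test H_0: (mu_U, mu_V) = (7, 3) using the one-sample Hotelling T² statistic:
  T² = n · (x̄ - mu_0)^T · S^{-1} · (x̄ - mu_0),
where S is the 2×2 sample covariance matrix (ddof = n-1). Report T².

Step 1 — sample mean vector:
  mean(U) = (1 + 5 + 4 + 9) / 4 = 19/4 = 4.75
  mean(V) = (7 + 2 + 6 + 1) / 4 = 16/4 = 4
  x̄ = (4.75, 4),  deviation x̄ - mu_0 = (4.75, 4) - (7, 3) = (-2.25, 1).

Step 2 — sample covariance matrix, S[i,j] = (1/(n-1)) · Σ_k (x_{k,i} - mean_i) · (x_{k,j} - mean_j), divisor n-1 = 3:
  S[U,U] = ((-3.75)·(-3.75) + (0.25)·(0.25) + (-0.75)·(-0.75) + (4.25)·(4.25)) / 3 = 32.75/3 = 10.9167
  S[U,V] = ((-3.75)·(3) + (0.25)·(-2) + (-0.75)·(2) + (4.25)·(-3)) / 3 = -26/3 = -8.6667
  S[V,V] = ((3)·(3) + (-2)·(-2) + (2)·(2) + (-3)·(-3)) / 3 = 26/3 = 8.6667
  S = [[10.9167, -8.6667],
 [-8.6667, 8.6667]].

Step 3 — invert S. det(S) = 10.9167·8.6667 - (-8.6667)² = 19.5.
  S^{-1} = (1/det) · [[d, -b], [-b, a]] = [[0.4444, 0.4444],
 [0.4444, 0.5598]].

Step 4 — quadratic form (x̄ - mu_0)^T · S^{-1} · (x̄ - mu_0):
  S^{-1} · (x̄ - mu_0) = (-0.5556, -0.4402),
  (x̄ - mu_0)^T · [...] = (-2.25)·(-0.5556) + (1)·(-0.4402) = 0.8098.

Step 5 — scale by n: T² = 4 · 0.8098 = 3.2393.

T² ≈ 3.2393


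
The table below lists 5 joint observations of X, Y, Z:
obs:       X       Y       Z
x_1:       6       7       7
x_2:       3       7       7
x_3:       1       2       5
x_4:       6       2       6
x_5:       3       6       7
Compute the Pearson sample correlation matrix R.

Step 1 — column means:
  mean(X) = (6 + 3 + 1 + 6 + 3) / 5 = 19/5 = 3.8
  mean(Y) = (7 + 7 + 2 + 2 + 6) / 5 = 24/5 = 4.8
  mean(Z) = (7 + 7 + 5 + 6 + 7) / 5 = 32/5 = 6.4

Step 2 — sample variances and covariances s[i,j] = (1/(n-1)) · Σ_k (x_{k,i} - mean_i) · (x_{k,j} - mean_j), with n-1 = 4:
  s[X,X] = ((2.2)·(2.2) + (-0.8)·(-0.8) + (-2.8)·(-2.8) + (2.2)·(2.2) + (-0.8)·(-0.8)) / 4 = 18.8/4 = 4.7
  s[X,Y] = ((2.2)·(2.2) + (-0.8)·(2.2) + (-2.8)·(-2.8) + (2.2)·(-2.8) + (-0.8)·(1.2)) / 4 = 3.8/4 = 0.95
  s[X,Z] = ((2.2)·(0.6) + (-0.8)·(0.6) + (-2.8)·(-1.4) + (2.2)·(-0.4) + (-0.8)·(0.6)) / 4 = 3.4/4 = 0.85
  s[Y,Y] = ((2.2)·(2.2) + (2.2)·(2.2) + (-2.8)·(-2.8) + (-2.8)·(-2.8) + (1.2)·(1.2)) / 4 = 26.8/4 = 6.7
  s[Y,Z] = ((2.2)·(0.6) + (2.2)·(0.6) + (-2.8)·(-1.4) + (-2.8)·(-0.4) + (1.2)·(0.6)) / 4 = 8.4/4 = 2.1
  s[Z,Z] = ((0.6)·(0.6) + (0.6)·(0.6) + (-1.4)·(-1.4) + (-0.4)·(-0.4) + (0.6)·(0.6)) / 4 = 3.2/4 = 0.8
  Sample standard deviations s_i = √(s[i,i]):
  s(X) = √(4.7) = 2.1679
  s(Y) = √(6.7) = 2.5884
  s(Z) = √(0.8) = 0.8944

Step 3 — r_{ij} = s_{ij} / (s_i · s_j):
  r[X,X] = 1 (diagonal).
  r[X,Y] = 0.95 / (2.1679 · 2.5884) = 0.95 / 5.6116 = 0.1693
  r[X,Z] = 0.85 / (2.1679 · 0.8944) = 0.85 / 1.9391 = 0.4384
  r[Y,Y] = 1 (diagonal).
  r[Y,Z] = 2.1 / (2.5884 · 0.8944) = 2.1 / 2.3152 = 0.9071
  r[Z,Z] = 1 (diagonal).

R is symmetric with unit diagonal. Assembling:

R = [[1, 0.1693, 0.4384],
 [0.1693, 1, 0.9071],
 [0.4384, 0.9071, 1]]


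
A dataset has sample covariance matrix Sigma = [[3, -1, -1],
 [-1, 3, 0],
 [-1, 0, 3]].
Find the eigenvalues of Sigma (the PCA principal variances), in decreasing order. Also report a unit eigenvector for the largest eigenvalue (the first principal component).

Step 1 — characteristic polynomial p(λ) = det(λI - Sigma) = λ³ - tr·λ² + c_1·λ - det, where tr = trace, c_1 = sum of the principal 2×2 minors, det = det(Sigma):
  tr = 3 + 3 + 3 = 9,
  c_1 = (3·3 - (-1)²) + (3·3 - (-1)²) + (3·3 - (0)²) = 8 + 8 + 9 = 25,
  det = 3·(3·3 - (0)²) - (-1)·((-1)·3 - (0)·(-1)) + (-1)·((-1)·(0) - 3·(-1)) = 3·(9) - (-1)·(-3) + (-1)·(3) = 21.
  So p(λ) = λ³ - 9λ² + 25λ - 21.
Step 2 — look for an integer root (rational root theorem: any rational root is an integer divisor of 21). Testing λ = 3:
  p(3) = 27 - 81 + 75 - 21 = 0  ✓
  Dividing out (λ - 3): p(λ) = (λ - 3)(λ² - 6λ + 7).
Step 3 — remaining eigenvalues from the quadratic λ² - 6λ + 7 = 0:
  Δ = 6² - 4·7 = 36 - 28 = 8,  λ = (6 ± √8)/2 = (6 ± 2.8284)/2 ≈ 4.4142 or 1.5858.
  Sorted: λ_1 = 4.4142,  λ_2 = 3,  λ_3 = 1.5858  (check: sum = 9 = tr ✓).

Step 4 — unit eigenvector for λ_1 ≈ 4.4142: v spans the null space of (Sigma - λ_1 I), whose rows are
  r_1 = (-1.4142, -1, -1),  r_2 = (-1, -1.4142, 0),  r_3 = (-1, 0, -1.4142).
  v is orthogonal to every row, so take v ∝ r_1 × r_2 = ((-1)·(0) - (-1)·(-1.4142), (-1)·(-1) - (-1.4142)·(0), (-1.4142)·(-1.4142) - (-1)·(-1)) ≈ (-1.4142, 1, 1).
  Rescale (multiply by -1 so the first nonzero entry is positive): u = (1.4142, -1, -1).
  ||u|| = √((1.4142)² + (-1)² + (-1)²) = √(4) ≈ 2,  v_1 = u/||u|| ≈ (0.7071, -0.5, -0.5) (||v_1|| = 1).

λ_1 = 4.4142,  λ_2 = 3,  λ_3 = 1.5858;  v_1 ≈ (0.7071, -0.5, -0.5)


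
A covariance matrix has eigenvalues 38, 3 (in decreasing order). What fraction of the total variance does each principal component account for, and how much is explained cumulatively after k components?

Step 1 — total variance = trace(Sigma) = Σ λ_i = 38 + 3 = 41.

Step 2 — fraction explained by component i = λ_i / Σ λ:
  PC1: 38/41 = 0.9268
  PC2: 3/41 = 0.0732

Step 3 — cumulative fraction after k components = (λ_1 + ... + λ_k) / Σ λ:
  k = 1: 38/41 = 0.9268
  k = 2: (38 + 3)/41 = 41/41 = 1

Summary (fraction, with percent):

explained: PC1 0.9268 (92.68%), PC2 0.0732 (7.32%);  cumulative: 0.9268, 1


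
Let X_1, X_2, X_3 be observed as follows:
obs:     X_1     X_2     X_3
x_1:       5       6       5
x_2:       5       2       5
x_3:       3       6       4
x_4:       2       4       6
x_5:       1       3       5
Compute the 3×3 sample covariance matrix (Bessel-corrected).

Step 1 — column means:
  mean(X_1) = (5 + 5 + 3 + 2 + 1) / 5 = 16/5 = 3.2
  mean(X_2) = (6 + 2 + 6 + 4 + 3) / 5 = 21/5 = 4.2
  mean(X_3) = (5 + 5 + 4 + 6 + 5) / 5 = 25/5 = 5

Step 2 — sample covariance S[i,j] = (1/(n-1)) · Σ_k (x_{k,i} - mean_i) · (x_{k,j} - mean_j), with n-1 = 4.
  S[X_1,X_1] = ((1.8)·(1.8) + (1.8)·(1.8) + (-0.2)·(-0.2) + (-1.2)·(-1.2) + (-2.2)·(-2.2)) / 4 = 12.8/4 = 3.2
  S[X_1,X_2] = ((1.8)·(1.8) + (1.8)·(-2.2) + (-0.2)·(1.8) + (-1.2)·(-0.2) + (-2.2)·(-1.2)) / 4 = 1.8/4 = 0.45
  S[X_1,X_3] = ((1.8)·(0) + (1.8)·(0) + (-0.2)·(-1) + (-1.2)·(1) + (-2.2)·(0)) / 4 = -1/4 = -0.25
  S[X_2,X_2] = ((1.8)·(1.8) + (-2.2)·(-2.2) + (1.8)·(1.8) + (-0.2)·(-0.2) + (-1.2)·(-1.2)) / 4 = 12.8/4 = 3.2
  S[X_2,X_3] = ((1.8)·(0) + (-2.2)·(0) + (1.8)·(-1) + (-0.2)·(1) + (-1.2)·(0)) / 4 = -2/4 = -0.5
  S[X_3,X_3] = ((0)·(0) + (0)·(0) + (-1)·(-1) + (1)·(1) + (0)·(0)) / 4 = 2/4 = 0.5

S is symmetric (S[j,i] = S[i,j]). Assembling:

S = [[3.2, 0.45, -0.25],
 [0.45, 3.2, -0.5],
 [-0.25, -0.5, 0.5]]
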